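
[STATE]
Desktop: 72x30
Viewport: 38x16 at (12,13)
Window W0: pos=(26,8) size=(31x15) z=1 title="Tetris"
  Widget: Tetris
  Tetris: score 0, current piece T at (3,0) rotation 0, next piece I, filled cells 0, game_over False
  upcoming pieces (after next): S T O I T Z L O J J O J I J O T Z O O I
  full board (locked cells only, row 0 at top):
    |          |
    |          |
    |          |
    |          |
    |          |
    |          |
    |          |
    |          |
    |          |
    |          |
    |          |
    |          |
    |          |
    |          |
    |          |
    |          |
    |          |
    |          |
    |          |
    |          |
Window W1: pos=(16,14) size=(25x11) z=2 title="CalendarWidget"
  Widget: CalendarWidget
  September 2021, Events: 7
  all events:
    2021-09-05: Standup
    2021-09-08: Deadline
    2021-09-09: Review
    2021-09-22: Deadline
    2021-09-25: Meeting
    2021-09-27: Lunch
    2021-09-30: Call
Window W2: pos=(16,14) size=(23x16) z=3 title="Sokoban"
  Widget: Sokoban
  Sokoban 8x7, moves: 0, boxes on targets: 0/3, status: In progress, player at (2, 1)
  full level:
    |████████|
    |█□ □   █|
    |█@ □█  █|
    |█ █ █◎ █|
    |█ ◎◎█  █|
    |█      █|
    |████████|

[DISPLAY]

              ┃          │            
    ┏━━━━━━━━━━━━━━━━━━━━━┓━┓         
    ┃ Sokoban             ┃ ┃         
    ┠─────────────────────┨─┨         
    ┃████████             ┃ ┃re:      
    ┃█□ □   █             ┃ ┃         
    ┃█@ □█  █             ┃ ┃         
    ┃█ █ █◎ █             ┃ ┃         
    ┃█ ◎◎█  █             ┃ ┃         
    ┃█      █             ┃ ┃━━━━━━━━━
    ┃████████             ┃ ┃         
    ┃Moves: 0  0/3        ┃━┛         
    ┃                     ┃           
    ┃                     ┃           
    ┃                     ┃           
    ┃                     ┃           


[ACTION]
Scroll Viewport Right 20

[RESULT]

     │                  ┃             
━━━━━━┓━┓               ┃             
      ┃ ┃               ┃             
──────┨─┨               ┃             
      ┃ ┃re:            ┃             
      ┃ ┃               ┃             
      ┃ ┃               ┃             
      ┃ ┃               ┃             
      ┃ ┃               ┃             
      ┃ ┃━━━━━━━━━━━━━━━┛             
      ┃ ┃                             
      ┃━┛                             
      ┃                               
      ┃                               
      ┃                               
      ┃                               


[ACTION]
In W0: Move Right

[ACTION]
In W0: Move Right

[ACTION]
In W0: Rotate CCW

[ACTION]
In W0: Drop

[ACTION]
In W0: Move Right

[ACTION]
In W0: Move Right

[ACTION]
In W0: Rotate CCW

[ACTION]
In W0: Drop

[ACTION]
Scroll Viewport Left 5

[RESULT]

          │                  ┃        
━━━━━━━━━━━┓━┓               ┃        
           ┃ ┃               ┃        
───────────┨─┨               ┃        
           ┃ ┃re:            ┃        
           ┃ ┃               ┃        
           ┃ ┃               ┃        
           ┃ ┃               ┃        
           ┃ ┃               ┃        
           ┃ ┃━━━━━━━━━━━━━━━┛        
           ┃ ┃                        
0/3        ┃━┛                        
           ┃                          
           ┃                          
           ┃                          
           ┃                          


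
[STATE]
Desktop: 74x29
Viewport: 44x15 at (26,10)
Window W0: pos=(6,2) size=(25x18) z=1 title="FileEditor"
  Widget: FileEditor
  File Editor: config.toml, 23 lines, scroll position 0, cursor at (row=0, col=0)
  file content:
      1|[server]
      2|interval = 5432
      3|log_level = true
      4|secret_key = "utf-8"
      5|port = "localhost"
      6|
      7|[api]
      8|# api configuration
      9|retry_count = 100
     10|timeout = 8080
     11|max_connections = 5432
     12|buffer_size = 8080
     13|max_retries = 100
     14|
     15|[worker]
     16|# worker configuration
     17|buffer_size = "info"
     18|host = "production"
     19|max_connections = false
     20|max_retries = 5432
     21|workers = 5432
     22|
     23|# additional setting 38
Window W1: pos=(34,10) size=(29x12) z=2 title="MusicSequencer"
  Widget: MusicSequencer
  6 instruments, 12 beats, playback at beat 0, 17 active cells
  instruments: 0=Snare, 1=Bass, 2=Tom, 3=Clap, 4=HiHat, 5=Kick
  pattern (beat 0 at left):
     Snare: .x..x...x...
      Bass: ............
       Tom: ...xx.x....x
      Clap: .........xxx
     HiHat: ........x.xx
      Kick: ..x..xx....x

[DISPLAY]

   ░┃   ┏━━━━━━━━━━━━━━━━━━━━━━━━━━━┓       
   ░┃   ┃ MusicSequencer            ┃       
   ░┃   ┠───────────────────────────┨       
   ░┃   ┃      ▼12345678901         ┃       
   ░┃   ┃ Snare·█··█···█···         ┃       
432░┃   ┃  Bass············         ┃       
   ░┃   ┃   Tom···██·█····█         ┃       
   ░┃   ┃  Clap·········███         ┃       
   ▼┃   ┃ HiHat········█·██         ┃       
━━━━┛   ┃  Kick··█··██····█         ┃       
        ┃                           ┃       
        ┗━━━━━━━━━━━━━━━━━━━━━━━━━━━┛       
                                            
                                            
                                            


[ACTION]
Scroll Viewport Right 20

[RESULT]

┃   ┏━━━━━━━━━━━━━━━━━━━━━━━━━━━┓           
┃   ┃ MusicSequencer            ┃           
┃   ┠───────────────────────────┨           
┃   ┃      ▼12345678901         ┃           
┃   ┃ Snare·█··█···█···         ┃           
┃   ┃  Bass············         ┃           
┃   ┃   Tom···██·█····█         ┃           
┃   ┃  Clap·········███         ┃           
┃   ┃ HiHat········█·██         ┃           
┛   ┃  Kick··█··██····█         ┃           
    ┃                           ┃           
    ┗━━━━━━━━━━━━━━━━━━━━━━━━━━━┛           
                                            
                                            
                                            


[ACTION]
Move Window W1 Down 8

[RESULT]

┃                                           
┃                                           
┃                                           
┃                                           
┃                                           
┃                                           
┃                                           
┃   ┏━━━━━━━━━━━━━━━━━━━━━━━━━━━┓           
┃   ┃ MusicSequencer            ┃           
┛   ┠───────────────────────────┨           
    ┃      ▼12345678901         ┃           
    ┃ Snare·█··█···█···         ┃           
    ┃  Bass············         ┃           
    ┃   Tom···██·█····█         ┃           
    ┃  Clap·········███         ┃           


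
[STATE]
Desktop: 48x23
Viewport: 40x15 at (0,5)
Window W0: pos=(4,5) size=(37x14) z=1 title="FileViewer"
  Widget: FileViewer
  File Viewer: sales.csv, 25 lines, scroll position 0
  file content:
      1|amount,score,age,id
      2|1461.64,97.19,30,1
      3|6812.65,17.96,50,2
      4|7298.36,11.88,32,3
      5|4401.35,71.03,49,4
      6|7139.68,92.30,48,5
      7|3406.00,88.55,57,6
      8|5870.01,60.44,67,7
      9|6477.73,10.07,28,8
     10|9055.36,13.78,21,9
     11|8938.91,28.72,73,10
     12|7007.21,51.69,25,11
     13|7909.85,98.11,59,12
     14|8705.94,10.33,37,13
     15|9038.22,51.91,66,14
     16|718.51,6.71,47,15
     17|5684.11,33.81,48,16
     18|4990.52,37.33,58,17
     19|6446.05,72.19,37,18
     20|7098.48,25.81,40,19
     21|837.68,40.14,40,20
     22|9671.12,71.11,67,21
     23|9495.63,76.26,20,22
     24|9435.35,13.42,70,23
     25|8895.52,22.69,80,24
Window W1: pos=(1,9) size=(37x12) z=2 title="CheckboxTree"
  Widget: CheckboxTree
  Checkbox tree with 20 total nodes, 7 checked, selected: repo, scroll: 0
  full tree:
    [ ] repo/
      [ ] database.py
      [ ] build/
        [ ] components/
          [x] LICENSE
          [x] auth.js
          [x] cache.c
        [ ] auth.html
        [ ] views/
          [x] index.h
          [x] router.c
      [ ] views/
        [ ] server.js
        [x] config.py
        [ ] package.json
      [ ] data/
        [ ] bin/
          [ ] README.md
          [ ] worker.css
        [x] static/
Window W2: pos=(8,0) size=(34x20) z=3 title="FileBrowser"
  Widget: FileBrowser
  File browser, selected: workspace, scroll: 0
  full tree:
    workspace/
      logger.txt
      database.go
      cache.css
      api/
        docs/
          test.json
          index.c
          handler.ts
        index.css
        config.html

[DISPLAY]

    ┏━━━┃    database.go                
    ┃ Fi┃    cache.css                  
    ┠───┃    [+] api/                   
    ┃amo┃                               
 ┏━━━━━━┃                               
 ┃ Check┃                               
 ┠──────┃                               
 ┃>[-] r┃                               
 ┃   [ ]┃                               
 ┃   [-]┃                               
 ┃     [┃                               
 ┃      ┃                               
 ┃      ┃                               
 ┃      ┃                               
 ┃     [┗━━━━━━━━━━━━━━━━━━━━━━━━━━━━━━━


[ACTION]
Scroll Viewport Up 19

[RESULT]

        ┏━━━━━━━━━━━━━━━━━━━━━━━━━━━━━━━
        ┃ FileBrowser                   
        ┠───────────────────────────────
        ┃> [-] workspace/               
        ┃    logger.txt                 
    ┏━━━┃    database.go                
    ┃ Fi┃    cache.css                  
    ┠───┃    [+] api/                   
    ┃amo┃                               
 ┏━━━━━━┃                               
 ┃ Check┃                               
 ┠──────┃                               
 ┃>[-] r┃                               
 ┃   [ ]┃                               
 ┃   [-]┃                               


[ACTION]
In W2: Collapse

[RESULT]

        ┏━━━━━━━━━━━━━━━━━━━━━━━━━━━━━━━
        ┃ FileBrowser                   
        ┠───────────────────────────────
        ┃> [+] workspace/               
        ┃                               
    ┏━━━┃                               
    ┃ Fi┃                               
    ┠───┃                               
    ┃amo┃                               
 ┏━━━━━━┃                               
 ┃ Check┃                               
 ┠──────┃                               
 ┃>[-] r┃                               
 ┃   [ ]┃                               
 ┃   [-]┃                               


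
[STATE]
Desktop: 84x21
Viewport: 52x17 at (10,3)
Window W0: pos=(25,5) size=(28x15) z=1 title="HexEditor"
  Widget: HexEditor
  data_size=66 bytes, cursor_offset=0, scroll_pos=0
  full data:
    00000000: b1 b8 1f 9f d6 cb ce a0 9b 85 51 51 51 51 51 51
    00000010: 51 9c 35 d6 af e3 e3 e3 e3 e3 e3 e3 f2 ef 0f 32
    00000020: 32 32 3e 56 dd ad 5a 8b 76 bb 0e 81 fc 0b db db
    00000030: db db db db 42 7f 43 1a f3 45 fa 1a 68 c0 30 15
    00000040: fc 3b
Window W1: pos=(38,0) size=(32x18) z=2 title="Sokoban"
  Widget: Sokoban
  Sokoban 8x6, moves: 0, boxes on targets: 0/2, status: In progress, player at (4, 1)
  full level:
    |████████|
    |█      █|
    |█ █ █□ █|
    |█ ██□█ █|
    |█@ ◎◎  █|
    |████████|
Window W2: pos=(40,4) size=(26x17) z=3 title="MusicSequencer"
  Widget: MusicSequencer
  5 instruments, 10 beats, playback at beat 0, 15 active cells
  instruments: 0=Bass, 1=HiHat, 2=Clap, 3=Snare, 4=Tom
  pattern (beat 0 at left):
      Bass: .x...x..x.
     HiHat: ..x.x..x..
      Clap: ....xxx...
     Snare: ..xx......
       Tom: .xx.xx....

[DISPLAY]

                            ┃████████               
                            ┃█┏━━━━━━━━━━━━━━━━━━━━━
               ┏━━━━━━━━━━━━┃█┃ MusicSequencer      
               ┃ HexEditor  ┃█┠─────────────────────
               ┠────────────┃█┃      ▼123456789     
               ┃00000000  B1┃█┃  Bass·█···█··█·     
               ┃00000010  51┃M┃ HiHat··█·█··█··     
               ┃00000020  32┃ ┃  Clap····███···     
               ┃00000030  db┃ ┃ Snare··██······     
               ┃00000040  fc┃ ┃   Tom·██·██····     
               ┃            ┃ ┃                     
               ┃            ┃ ┃                     
               ┃            ┃ ┃                     
               ┃            ┃ ┃                     
               ┃            ┗━┃                     
               ┃              ┃                     
               ┗━━━━━━━━━━━━━━┃                     


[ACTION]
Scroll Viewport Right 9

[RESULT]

                   ┃████████                      ┃ 
                   ┃█┏━━━━━━━━━━━━━━━━━━━━━━━━┓   ┃ 
      ┏━━━━━━━━━━━━┃█┃ MusicSequencer         ┃   ┃ 
      ┃ HexEditor  ┃█┠────────────────────────┨   ┃ 
      ┠────────────┃█┃      ▼123456789        ┃   ┃ 
      ┃00000000  B1┃█┃  Bass·█···█··█·        ┃   ┃ 
      ┃00000010  51┃M┃ HiHat··█·█··█··        ┃   ┃ 
      ┃00000020  32┃ ┃  Clap····███···        ┃   ┃ 
      ┃00000030  db┃ ┃ Snare··██······        ┃   ┃ 
      ┃00000040  fc┃ ┃   Tom·██·██····        ┃   ┃ 
      ┃            ┃ ┃                        ┃   ┃ 
      ┃            ┃ ┃                        ┃   ┃ 
      ┃            ┃ ┃                        ┃   ┃ 
      ┃            ┃ ┃                        ┃   ┃ 
      ┃            ┗━┃                        ┃━━━┛ 
      ┃              ┃                        ┃     
      ┗━━━━━━━━━━━━━━┃                        ┃     


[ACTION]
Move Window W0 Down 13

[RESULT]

                   ┃████████                      ┃ 
                   ┃█┏━━━━━━━━━━━━━━━━━━━━━━━━┓   ┃ 
                   ┃█┃ MusicSequencer         ┃   ┃ 
      ┏━━━━━━━━━━━━┃█┠────────────────────────┨   ┃ 
      ┃ HexEditor  ┃█┃      ▼123456789        ┃   ┃ 
      ┠────────────┃█┃  Bass·█···█··█·        ┃   ┃ 
      ┃00000000  B1┃M┃ HiHat··█·█··█··        ┃   ┃ 
      ┃00000010  51┃ ┃  Clap····███···        ┃   ┃ 
      ┃00000020  32┃ ┃ Snare··██······        ┃   ┃ 
      ┃00000030  db┃ ┃   Tom·██·██····        ┃   ┃ 
      ┃00000040  fc┃ ┃                        ┃   ┃ 
      ┃            ┃ ┃                        ┃   ┃ 
      ┃            ┃ ┃                        ┃   ┃ 
      ┃            ┃ ┃                        ┃   ┃ 
      ┃            ┗━┃                        ┃━━━┛ 
      ┃              ┃                        ┃     
      ┃              ┃                        ┃     


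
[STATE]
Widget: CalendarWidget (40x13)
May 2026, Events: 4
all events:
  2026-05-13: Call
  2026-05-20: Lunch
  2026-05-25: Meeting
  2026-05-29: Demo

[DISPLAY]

                May 2026                
Mo Tu We Th Fr Sa Su                    
             1  2  3                    
 4  5  6  7  8  9 10                    
11 12 13* 14 15 16 17                   
18 19 20* 21 22 23 24                   
25* 26 27 28 29* 30 31                  
                                        
                                        
                                        
                                        
                                        
                                        


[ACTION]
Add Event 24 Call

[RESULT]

                May 2026                
Mo Tu We Th Fr Sa Su                    
             1  2  3                    
 4  5  6  7  8  9 10                    
11 12 13* 14 15 16 17                   
18 19 20* 21 22 23 24*                  
25* 26 27 28 29* 30 31                  
                                        
                                        
                                        
                                        
                                        
                                        


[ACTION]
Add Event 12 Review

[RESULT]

                May 2026                
Mo Tu We Th Fr Sa Su                    
             1  2  3                    
 4  5  6  7  8  9 10                    
11 12* 13* 14 15 16 17                  
18 19 20* 21 22 23 24*                  
25* 26 27 28 29* 30 31                  
                                        
                                        
                                        
                                        
                                        
                                        


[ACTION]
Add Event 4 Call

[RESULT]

                May 2026                
Mo Tu We Th Fr Sa Su                    
             1  2  3                    
 4*  5  6  7  8  9 10                   
11 12* 13* 14 15 16 17                  
18 19 20* 21 22 23 24*                  
25* 26 27 28 29* 30 31                  
                                        
                                        
                                        
                                        
                                        
                                        


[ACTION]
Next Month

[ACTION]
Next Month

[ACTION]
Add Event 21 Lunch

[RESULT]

               July 2026                
Mo Tu We Th Fr Sa Su                    
       1  2  3  4  5                    
 6  7  8  9 10 11 12                    
13 14 15 16 17 18 19                    
20 21* 22 23 24 25 26                   
27 28 29 30 31                          
                                        
                                        
                                        
                                        
                                        
                                        


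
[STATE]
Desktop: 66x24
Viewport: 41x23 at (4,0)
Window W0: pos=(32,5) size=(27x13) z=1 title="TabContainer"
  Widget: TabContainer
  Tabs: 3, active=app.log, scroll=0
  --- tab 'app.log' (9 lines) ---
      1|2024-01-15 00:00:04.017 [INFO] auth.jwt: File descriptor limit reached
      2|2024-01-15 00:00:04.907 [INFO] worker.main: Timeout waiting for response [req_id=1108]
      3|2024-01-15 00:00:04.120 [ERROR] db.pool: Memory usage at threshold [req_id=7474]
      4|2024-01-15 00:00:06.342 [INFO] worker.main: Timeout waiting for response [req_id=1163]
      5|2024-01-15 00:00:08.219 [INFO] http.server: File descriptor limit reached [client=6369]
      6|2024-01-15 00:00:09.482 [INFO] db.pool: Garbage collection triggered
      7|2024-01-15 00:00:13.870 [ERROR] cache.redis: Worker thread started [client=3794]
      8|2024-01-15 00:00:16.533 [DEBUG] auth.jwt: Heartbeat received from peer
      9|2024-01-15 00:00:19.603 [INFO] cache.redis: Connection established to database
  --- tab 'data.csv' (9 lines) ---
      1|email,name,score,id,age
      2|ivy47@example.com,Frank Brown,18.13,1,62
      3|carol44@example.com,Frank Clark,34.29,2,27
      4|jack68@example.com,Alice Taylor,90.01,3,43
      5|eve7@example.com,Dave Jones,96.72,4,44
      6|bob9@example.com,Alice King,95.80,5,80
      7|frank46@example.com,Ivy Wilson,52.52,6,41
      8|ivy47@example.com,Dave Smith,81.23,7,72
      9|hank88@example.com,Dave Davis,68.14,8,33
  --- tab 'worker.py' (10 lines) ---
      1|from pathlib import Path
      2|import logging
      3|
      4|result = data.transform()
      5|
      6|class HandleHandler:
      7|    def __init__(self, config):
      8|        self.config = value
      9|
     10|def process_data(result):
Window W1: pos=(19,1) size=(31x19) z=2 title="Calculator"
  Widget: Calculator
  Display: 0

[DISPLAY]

                                         
               ┏━━━━━━━━━━━━━━━━━━━━━━━━━
               ┃ Calculator              
               ┠─────────────────────────
               ┃                         
               ┃┌───┬───┬───┬───┐        
               ┃│ 7 │ 8 │ 9 │ ÷ │        
               ┃├───┼───┼───┼───┤        
               ┃│ 4 │ 5 │ 6 │ × │        
               ┃├───┼───┼───┼───┤        
               ┃│ 1 │ 2 │ 3 │ - │        
               ┃├───┼───┼───┼───┤        
               ┃│ 0 │ . │ = │ + │        
               ┃├───┼───┼───┼───┤        
               ┃│ C │ MC│ MR│ M+│        
               ┃└───┴───┴───┴───┘        
               ┃                         
               ┃                         
               ┃                         
               ┗━━━━━━━━━━━━━━━━━━━━━━━━━
                                         
                                         
                                         


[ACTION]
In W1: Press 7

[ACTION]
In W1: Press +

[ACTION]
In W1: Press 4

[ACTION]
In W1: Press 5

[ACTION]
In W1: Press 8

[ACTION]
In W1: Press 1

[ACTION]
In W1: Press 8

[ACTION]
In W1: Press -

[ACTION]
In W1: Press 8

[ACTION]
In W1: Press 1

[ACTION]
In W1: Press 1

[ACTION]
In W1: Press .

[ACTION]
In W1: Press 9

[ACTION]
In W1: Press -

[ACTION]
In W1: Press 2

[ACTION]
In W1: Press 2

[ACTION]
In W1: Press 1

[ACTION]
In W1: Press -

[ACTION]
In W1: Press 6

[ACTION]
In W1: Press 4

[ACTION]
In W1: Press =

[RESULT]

                                         
               ┏━━━━━━━━━━━━━━━━━━━━━━━━━
               ┃ Calculator              
               ┠─────────────────────────
               ┃                      447
               ┃┌───┬───┬───┬───┐        
               ┃│ 7 │ 8 │ 9 │ ÷ │        
               ┃├───┼───┼───┼───┤        
               ┃│ 4 │ 5 │ 6 │ × │        
               ┃├───┼───┼───┼───┤        
               ┃│ 1 │ 2 │ 3 │ - │        
               ┃├───┼───┼───┼───┤        
               ┃│ 0 │ . │ = │ + │        
               ┃├───┼───┼───┼───┤        
               ┃│ C │ MC│ MR│ M+│        
               ┃└───┴───┴───┴───┘        
               ┃                         
               ┃                         
               ┃                         
               ┗━━━━━━━━━━━━━━━━━━━━━━━━━
                                         
                                         
                                         


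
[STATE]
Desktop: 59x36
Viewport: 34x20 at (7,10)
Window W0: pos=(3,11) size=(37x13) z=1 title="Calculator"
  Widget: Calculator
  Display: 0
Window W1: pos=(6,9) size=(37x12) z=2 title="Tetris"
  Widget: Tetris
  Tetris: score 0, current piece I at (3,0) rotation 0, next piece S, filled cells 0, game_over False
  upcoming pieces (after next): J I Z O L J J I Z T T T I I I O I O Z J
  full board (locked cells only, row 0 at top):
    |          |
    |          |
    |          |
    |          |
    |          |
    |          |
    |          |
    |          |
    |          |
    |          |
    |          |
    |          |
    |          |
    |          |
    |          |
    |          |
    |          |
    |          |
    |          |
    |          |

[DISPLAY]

 Tetris                           
──────────────────────────────────
          │Next:                  
          │ ░░                    
          │░░                     
          │                       
          │                       
          │                       
          │Score:                 
          │0                      
━━━━━━━━━━━━━━━━━━━━━━━━━━━━━━━━━━
─┼───┼───┼───┤                  ┃ 
 │ . │ = │ + │                  ┃ 
━━━━━━━━━━━━━━━━━━━━━━━━━━━━━━━━┛ 
                                  
                                  
                                  
                                  
                                  
                                  


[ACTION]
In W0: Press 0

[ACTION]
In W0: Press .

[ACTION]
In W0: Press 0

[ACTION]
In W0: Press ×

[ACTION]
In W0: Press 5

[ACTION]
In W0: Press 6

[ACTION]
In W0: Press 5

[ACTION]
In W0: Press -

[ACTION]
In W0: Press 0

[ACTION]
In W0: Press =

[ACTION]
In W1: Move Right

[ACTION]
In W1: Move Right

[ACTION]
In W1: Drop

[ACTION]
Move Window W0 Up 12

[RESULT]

 Tetris                           
──────────────────────────────────
          │Next:                  
          │ ░░                    
          │░░                     
          │                       
          │                       
          │                       
          │Score:                 
          │0                      
━━━━━━━━━━━━━━━━━━━━━━━━━━━━━━━━━━
                                  
                                  
                                  
                                  
                                  
                                  
                                  
                                  
                                  


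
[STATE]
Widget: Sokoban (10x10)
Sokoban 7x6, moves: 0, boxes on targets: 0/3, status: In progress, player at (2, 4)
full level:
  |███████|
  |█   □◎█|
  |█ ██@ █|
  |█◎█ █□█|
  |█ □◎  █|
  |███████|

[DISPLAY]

███████   
█   □◎█   
█ ██@ █   
█◎█ █□█   
█ □◎  █   
███████   
Moves: 0  
          
          
          


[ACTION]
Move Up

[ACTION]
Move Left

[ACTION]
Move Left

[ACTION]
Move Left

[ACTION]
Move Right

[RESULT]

███████   
█   □◎█   
█ ██ @█   
█◎█ █□█   
█ □◎  █   
███████   
Moves: 1  
          
          
          


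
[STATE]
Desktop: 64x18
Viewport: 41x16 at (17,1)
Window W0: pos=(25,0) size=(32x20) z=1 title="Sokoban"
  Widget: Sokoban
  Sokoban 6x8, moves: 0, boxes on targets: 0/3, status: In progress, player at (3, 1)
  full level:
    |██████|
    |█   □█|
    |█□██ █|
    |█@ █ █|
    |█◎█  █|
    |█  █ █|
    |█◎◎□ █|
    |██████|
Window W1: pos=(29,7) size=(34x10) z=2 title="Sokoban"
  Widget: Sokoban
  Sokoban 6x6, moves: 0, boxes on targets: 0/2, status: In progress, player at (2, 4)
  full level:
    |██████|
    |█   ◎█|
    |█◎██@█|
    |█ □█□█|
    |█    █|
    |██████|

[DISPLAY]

        ┃ Sokoban                      ┃ 
        ┠──────────────────────────────┨ 
        ┃██████                        ┃ 
        ┃█   □█                        ┃ 
        ┃█□██ █                        ┃ 
        ┃█@ █ █                        ┃ 
        ┃█◎█┏━━━━━━━━━━━━━━━━━━━━━━━━━━━━
        ┃█  ┃ Sokoban                    
        ┃█◎◎┠────────────────────────────
        ┃███┃██████                      
        ┃Mov┃█   ◎█                      
        ┃   ┃█◎██@█                      
        ┃   ┃█ □█□█                      
        ┃   ┃█    █                      
        ┃   ┃██████                      
        ┃   ┗━━━━━━━━━━━━━━━━━━━━━━━━━━━━


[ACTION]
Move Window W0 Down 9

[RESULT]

        ┃██████                        ┃ 
        ┃█   □█                        ┃ 
        ┃█□██ █                        ┃ 
        ┃█@ █ █                        ┃ 
        ┃█◎█  █                        ┃ 
        ┃█  █ █                        ┃ 
        ┃█◎◎┏━━━━━━━━━━━━━━━━━━━━━━━━━━━━
        ┃███┃ Sokoban                    
        ┃Mov┠────────────────────────────
        ┃   ┃██████                      
        ┃   ┃█   ◎█                      
        ┃   ┃█◎██@█                      
        ┃   ┃█ □█□█                      
        ┃   ┃█    █                      
        ┃   ┃██████                      
        ┃   ┗━━━━━━━━━━━━━━━━━━━━━━━━━━━━


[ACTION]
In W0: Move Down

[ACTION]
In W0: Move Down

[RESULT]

        ┃██████                        ┃ 
        ┃█   □█                        ┃ 
        ┃█□██ █                        ┃ 
        ┃█  █ █                        ┃ 
        ┃█◎█  █                        ┃ 
        ┃█@ █ █                        ┃ 
        ┃█◎◎┏━━━━━━━━━━━━━━━━━━━━━━━━━━━━
        ┃███┃ Sokoban                    
        ┃Mov┠────────────────────────────
        ┃   ┃██████                      
        ┃   ┃█   ◎█                      
        ┃   ┃█◎██@█                      
        ┃   ┃█ □█□█                      
        ┃   ┃█    █                      
        ┃   ┃██████                      
        ┃   ┗━━━━━━━━━━━━━━━━━━━━━━━━━━━━


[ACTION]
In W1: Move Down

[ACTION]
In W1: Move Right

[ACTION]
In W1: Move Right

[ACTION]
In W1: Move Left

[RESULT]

        ┃██████                        ┃ 
        ┃█   □█                        ┃ 
        ┃█□██ █                        ┃ 
        ┃█  █ █                        ┃ 
        ┃█◎█  █                        ┃ 
        ┃█@ █ █                        ┃ 
        ┃█◎◎┏━━━━━━━━━━━━━━━━━━━━━━━━━━━━
        ┃███┃ Sokoban                    
        ┃Mov┠────────────────────────────
        ┃   ┃██████                      
        ┃   ┃█   ◎█                      
        ┃   ┃█◎██ █                      
        ┃   ┃█ □█@█                      
        ┃   ┃█   □█                      
        ┃   ┃██████                      
        ┃   ┗━━━━━━━━━━━━━━━━━━━━━━━━━━━━


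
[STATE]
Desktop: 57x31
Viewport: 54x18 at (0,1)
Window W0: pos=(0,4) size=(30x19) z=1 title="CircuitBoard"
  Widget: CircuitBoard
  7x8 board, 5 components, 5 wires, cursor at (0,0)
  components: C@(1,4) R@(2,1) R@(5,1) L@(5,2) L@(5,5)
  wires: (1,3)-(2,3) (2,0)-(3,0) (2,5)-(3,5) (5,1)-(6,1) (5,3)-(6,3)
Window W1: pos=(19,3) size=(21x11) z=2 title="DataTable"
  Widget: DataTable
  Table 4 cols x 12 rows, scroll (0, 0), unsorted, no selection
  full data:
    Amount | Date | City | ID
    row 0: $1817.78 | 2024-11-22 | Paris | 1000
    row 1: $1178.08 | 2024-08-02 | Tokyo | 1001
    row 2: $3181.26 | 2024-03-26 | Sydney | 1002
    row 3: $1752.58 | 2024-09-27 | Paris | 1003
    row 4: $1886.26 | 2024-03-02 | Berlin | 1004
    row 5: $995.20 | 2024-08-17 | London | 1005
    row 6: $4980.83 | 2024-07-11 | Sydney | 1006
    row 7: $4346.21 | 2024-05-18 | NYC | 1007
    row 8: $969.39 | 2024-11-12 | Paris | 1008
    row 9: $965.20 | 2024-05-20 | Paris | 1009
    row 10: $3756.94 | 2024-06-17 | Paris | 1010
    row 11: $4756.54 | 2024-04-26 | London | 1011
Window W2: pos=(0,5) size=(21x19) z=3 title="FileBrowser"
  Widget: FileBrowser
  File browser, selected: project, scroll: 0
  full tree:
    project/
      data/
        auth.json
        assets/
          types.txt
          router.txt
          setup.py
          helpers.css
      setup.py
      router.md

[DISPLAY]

                                                      
                                                      
                   ┏━━━━━━━━━━━━━━━━━━━┓              
┏━━━━━━━━━━━━━━━━━━┃ DataTable         ┃              
┏━━━━━━━━━━━━━━━━━━━┓──────────────────┨              
┃ FileBrowser       ┃mount  │Date      ┃              
┠───────────────────┨───────┼──────────┃              
┃> [-] project/     ┃1817.78│2024-11-22┃              
┃    [+] data/      ┃1178.08│2024-08-02┃              
┃    setup.py       ┃3181.26│2024-03-26┃              
┃    router.md      ┃1752.58│2024-09-27┃              
┃                   ┃1886.26│2024-03-02┃              
┃                   ┃━━━━━━━━━━━━━━━━━━┛              
┃                   ┃    ·   ┃                        
┃                   ┃        ┃                        
┃                   ┃        ┃                        
┃                   ┃        ┃                        
┃                   ┃    L   ┃                        


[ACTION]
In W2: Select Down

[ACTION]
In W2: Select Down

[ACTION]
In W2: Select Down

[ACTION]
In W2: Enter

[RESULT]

                                                      
                                                      
                   ┏━━━━━━━━━━━━━━━━━━━┓              
┏━━━━━━━━━━━━━━━━━━┃ DataTable         ┃              
┏━━━━━━━━━━━━━━━━━━━┓──────────────────┨              
┃ FileBrowser       ┃mount  │Date      ┃              
┠───────────────────┨───────┼──────────┃              
┃  [-] project/     ┃1817.78│2024-11-22┃              
┃    [+] data/      ┃1178.08│2024-08-02┃              
┃    setup.py       ┃3181.26│2024-03-26┃              
┃  > router.md      ┃1752.58│2024-09-27┃              
┃                   ┃1886.26│2024-03-02┃              
┃                   ┃━━━━━━━━━━━━━━━━━━┛              
┃                   ┃    ·   ┃                        
┃                   ┃        ┃                        
┃                   ┃        ┃                        
┃                   ┃        ┃                        
┃                   ┃    L   ┃                        


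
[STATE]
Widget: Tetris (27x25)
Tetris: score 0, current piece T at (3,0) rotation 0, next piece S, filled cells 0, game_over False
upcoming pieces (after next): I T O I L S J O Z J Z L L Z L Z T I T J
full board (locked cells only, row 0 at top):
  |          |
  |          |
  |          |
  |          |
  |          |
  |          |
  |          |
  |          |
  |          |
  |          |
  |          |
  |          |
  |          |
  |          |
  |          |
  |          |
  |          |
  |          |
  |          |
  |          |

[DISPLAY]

    ▒     │Next:           
   ▒▒▒    │ ░░             
          │░░              
          │                
          │                
          │                
          │Score:          
          │0               
          │                
          │                
          │                
          │                
          │                
          │                
          │                
          │                
          │                
          │                
          │                
          │                
          │                
          │                
          │                
          │                
          │                


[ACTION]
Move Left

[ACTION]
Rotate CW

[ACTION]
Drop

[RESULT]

          │Next:           
  ▒       │ ░░             
  ▒▒      │░░              
  ▒       │                
          │                
          │                
          │Score:          
          │0               
          │                
          │                
          │                
          │                
          │                
          │                
          │                
          │                
          │                
          │                
          │                
          │                
          │                
          │                
          │                
          │                
          │                
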